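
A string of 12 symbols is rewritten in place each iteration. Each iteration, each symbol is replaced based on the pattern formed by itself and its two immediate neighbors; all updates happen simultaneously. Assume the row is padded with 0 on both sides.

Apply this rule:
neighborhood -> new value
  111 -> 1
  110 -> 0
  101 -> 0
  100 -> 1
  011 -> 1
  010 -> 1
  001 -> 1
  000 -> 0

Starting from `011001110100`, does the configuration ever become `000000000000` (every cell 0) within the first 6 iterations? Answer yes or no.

iteration 1: 110111100110
iteration 2: 100111011101
iteration 3: 111110011001
iteration 4: 111101110111
iteration 5: 111001100110
iteration 6: 110111011101
iteration 6 is 110111011101, still not uniform 0

no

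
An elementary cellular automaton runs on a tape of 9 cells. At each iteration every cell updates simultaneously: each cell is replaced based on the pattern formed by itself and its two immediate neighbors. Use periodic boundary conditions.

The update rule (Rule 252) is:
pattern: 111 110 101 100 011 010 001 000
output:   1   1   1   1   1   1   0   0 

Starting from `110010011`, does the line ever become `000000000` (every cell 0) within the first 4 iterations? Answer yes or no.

no

iteration 1: 111011011
iteration 2: 111111111
iteration 3: 111111111  (fixed point — unchanged through iteration 4)
iteration 4 is 111111111, still not uniform 0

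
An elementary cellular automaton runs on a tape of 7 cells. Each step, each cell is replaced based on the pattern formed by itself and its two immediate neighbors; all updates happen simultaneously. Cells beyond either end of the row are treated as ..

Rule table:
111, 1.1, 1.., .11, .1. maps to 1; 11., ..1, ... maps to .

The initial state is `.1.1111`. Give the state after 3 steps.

step 1: .11111.
step 2: .1111.1
step 3: .111.11

.111.11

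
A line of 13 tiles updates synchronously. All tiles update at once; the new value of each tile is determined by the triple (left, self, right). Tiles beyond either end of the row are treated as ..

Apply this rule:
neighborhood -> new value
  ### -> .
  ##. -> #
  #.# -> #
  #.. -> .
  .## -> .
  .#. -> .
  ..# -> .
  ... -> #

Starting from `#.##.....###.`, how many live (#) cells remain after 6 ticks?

tick 1: .#.#.###...#.
tick 2: ..#.#..#.#...
tick 3: #..#....#..##
tick 4: .....##.....#
tick 5: ####..#.###..
tick 6: ...#...#..#.#
count of #: 4

4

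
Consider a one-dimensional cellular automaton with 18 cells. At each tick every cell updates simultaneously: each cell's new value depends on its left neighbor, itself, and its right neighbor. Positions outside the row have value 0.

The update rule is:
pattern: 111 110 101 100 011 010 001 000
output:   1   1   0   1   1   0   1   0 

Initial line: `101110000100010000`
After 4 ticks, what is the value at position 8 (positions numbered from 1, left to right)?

001111001010101000
011111110000000100
111111111000001010
111111111100010001
position 8 holds 1

1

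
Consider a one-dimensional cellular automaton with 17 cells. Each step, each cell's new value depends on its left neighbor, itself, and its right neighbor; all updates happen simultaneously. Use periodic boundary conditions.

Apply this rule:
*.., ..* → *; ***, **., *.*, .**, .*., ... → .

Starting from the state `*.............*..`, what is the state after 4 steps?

*...*.....*...*..

.*...........*.**
..*.........*....
.*.*.......*.*...
*...*.....*...*..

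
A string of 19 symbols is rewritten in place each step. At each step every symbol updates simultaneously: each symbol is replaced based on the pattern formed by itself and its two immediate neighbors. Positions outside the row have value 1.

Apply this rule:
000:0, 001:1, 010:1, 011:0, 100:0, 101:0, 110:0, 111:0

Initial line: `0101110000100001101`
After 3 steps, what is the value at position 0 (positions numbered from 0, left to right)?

step 1: 0100000001100010000
step 2: 0100000010000110001
step 3: 0100000110001000010
position 0 holds 0

0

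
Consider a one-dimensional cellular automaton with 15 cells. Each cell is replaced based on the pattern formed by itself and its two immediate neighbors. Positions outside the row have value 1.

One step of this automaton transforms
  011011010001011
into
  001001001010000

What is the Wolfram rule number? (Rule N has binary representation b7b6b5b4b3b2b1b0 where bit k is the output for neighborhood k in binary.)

position 14: 111 → 0  (bit 7 = 0)
position 2: 110 → 1  (bit 6 = 1)
position 0: 101 → 0  (bit 5 = 0)
position 8: 100 → 1  (bit 4 = 1)
position 1: 011 → 0  (bit 3 = 0)
position 7: 010 → 0  (bit 2 = 0)
position 10: 001 → 1  (bit 1 = 1)
position 9: 000 → 0  (bit 0 = 0)
bits b7..b0 = 01010010 = 82

82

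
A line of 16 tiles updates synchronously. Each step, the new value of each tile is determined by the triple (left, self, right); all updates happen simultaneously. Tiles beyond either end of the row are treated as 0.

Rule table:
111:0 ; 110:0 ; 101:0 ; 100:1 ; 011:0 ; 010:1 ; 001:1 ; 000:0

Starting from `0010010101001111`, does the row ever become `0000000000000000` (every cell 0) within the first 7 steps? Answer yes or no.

no

0111110101110000
1000000100001000
1100001110011100
0010010001100010
0111111010010111
1000000011110000
1100000100001000
step 7 is 1100000100001000, still not uniform 0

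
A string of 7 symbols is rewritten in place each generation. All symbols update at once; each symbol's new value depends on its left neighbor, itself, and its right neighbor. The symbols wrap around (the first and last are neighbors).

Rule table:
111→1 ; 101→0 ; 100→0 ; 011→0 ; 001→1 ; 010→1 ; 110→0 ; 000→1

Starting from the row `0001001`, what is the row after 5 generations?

1001101

generation 1: 0111011
generation 2: 0010000
generation 3: 1110111
generation 4: 1100011
generation 5: 1001101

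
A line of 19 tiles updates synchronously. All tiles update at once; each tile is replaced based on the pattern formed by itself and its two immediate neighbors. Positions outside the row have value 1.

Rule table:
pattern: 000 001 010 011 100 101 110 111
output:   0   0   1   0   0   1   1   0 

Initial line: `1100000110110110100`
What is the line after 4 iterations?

1100000000011100100

0100000011011011100
1100000001101100100
0100000000110100100
1100000000011100100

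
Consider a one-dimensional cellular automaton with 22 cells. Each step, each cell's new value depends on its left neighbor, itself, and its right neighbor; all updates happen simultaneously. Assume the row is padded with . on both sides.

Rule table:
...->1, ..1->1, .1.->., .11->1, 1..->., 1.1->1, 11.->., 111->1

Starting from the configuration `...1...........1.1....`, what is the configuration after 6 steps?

1111111111.1..111..1..

111..1111111111.1..111
11..1111111111.1..111.
1..1111111111.1..111..
..1111111111.1..111..1
11111111111.1..111..1.
1111111111.1..111..1..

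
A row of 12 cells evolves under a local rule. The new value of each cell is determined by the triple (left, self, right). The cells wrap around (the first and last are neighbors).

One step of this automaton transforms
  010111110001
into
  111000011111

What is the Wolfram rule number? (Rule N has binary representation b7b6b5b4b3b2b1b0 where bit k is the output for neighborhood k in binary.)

119

position 4: 111 → 0  (bit 7 = 0)
position 7: 110 → 1  (bit 6 = 1)
position 0: 101 → 1  (bit 5 = 1)
position 8: 100 → 1  (bit 4 = 1)
position 3: 011 → 0  (bit 3 = 0)
position 1: 010 → 1  (bit 2 = 1)
position 10: 001 → 1  (bit 1 = 1)
position 9: 000 → 1  (bit 0 = 1)
bits b7..b0 = 01110111 = 119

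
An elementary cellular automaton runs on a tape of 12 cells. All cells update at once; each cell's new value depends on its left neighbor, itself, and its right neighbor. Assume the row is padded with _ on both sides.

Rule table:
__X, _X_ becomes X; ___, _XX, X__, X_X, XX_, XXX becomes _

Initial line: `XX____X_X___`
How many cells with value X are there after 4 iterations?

2

_____XX_X___
____X___X___
___XX__XX___
__X___X_____
count of X: 2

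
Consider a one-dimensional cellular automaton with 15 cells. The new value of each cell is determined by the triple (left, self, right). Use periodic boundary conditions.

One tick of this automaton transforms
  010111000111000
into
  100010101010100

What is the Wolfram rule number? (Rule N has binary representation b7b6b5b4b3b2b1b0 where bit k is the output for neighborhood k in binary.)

position 4: 111 → 1  (bit 7 = 1)
position 5: 110 → 0  (bit 6 = 0)
position 2: 101 → 0  (bit 5 = 0)
position 6: 100 → 1  (bit 4 = 1)
position 3: 011 → 0  (bit 3 = 0)
position 1: 010 → 0  (bit 2 = 0)
position 0: 001 → 1  (bit 1 = 1)
position 7: 000 → 0  (bit 0 = 0)
bits b7..b0 = 10010010 = 146

146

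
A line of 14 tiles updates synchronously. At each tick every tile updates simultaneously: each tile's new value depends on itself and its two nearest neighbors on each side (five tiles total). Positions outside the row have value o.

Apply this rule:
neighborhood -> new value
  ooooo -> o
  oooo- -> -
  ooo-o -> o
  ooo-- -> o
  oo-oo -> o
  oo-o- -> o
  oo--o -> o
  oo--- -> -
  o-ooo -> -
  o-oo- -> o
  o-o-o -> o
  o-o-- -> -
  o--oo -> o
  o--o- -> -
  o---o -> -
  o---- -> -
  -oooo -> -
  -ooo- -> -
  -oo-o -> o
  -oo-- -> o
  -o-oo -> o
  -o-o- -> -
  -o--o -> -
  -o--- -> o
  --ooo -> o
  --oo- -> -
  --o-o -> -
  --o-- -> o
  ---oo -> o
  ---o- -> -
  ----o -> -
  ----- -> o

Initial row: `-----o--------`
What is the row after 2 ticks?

tick 1: --o--oo-oooo-o
tick 2: o-o-o-oo---oo-

o-o-o-oo---oo-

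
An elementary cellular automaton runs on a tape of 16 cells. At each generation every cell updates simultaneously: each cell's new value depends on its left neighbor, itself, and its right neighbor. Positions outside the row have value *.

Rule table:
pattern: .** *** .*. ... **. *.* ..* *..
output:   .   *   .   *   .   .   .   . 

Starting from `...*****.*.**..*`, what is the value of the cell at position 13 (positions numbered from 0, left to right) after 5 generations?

.

.*..***.........
.....*..*******.
.***.....*****..
..*..***..***...
......*....*..*.
position 13 holds .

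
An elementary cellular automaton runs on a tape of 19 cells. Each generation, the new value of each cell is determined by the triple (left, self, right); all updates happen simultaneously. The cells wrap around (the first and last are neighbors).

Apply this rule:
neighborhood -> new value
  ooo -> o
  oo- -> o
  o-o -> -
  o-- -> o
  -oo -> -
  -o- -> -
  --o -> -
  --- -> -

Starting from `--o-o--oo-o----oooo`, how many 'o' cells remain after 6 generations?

7

o----o--o--o----ooo
oo----o--o--o----oo
ooo----o--o--o----o
oooo----o--o--o----
-oooo----o--o--o---
--oooo----o--o--o--
count of o: 7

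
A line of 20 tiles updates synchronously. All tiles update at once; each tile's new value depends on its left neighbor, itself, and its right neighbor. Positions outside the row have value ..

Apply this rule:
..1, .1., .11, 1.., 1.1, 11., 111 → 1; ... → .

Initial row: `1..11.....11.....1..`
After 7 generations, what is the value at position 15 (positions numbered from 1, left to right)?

1

111111...1111...111.
1111111.111111.11111
11111111111111111111
11111111111111111111  (fixed point — unchanged through generation 7)
position 15 holds 1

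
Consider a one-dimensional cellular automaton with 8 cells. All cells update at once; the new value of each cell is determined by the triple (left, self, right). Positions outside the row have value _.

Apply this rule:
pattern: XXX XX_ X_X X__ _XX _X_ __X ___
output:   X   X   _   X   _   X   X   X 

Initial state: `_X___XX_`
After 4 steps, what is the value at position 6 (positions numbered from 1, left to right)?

X

XXXXX_XX
_XXXX__X
X_XXXXXX
X__XXXXX
position 6 holds X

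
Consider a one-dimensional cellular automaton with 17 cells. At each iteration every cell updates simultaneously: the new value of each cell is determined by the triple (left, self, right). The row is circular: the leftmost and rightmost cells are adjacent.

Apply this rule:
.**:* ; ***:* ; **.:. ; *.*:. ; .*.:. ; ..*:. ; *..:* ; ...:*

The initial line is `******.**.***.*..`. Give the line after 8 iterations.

*.***.....***.**.

*****..*..**...*.
****.*..*.*.**...
***...*.....*.**.
**.**..****...*..
*..*.*.***.**..*.
.*.....**..*.*...
..****.*.*....***
*.***.....***.**.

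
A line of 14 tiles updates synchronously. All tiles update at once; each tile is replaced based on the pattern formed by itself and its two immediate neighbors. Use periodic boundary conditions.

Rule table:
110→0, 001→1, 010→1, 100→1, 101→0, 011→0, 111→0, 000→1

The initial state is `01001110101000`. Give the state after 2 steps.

00001111100000

11110000101111
00001111100000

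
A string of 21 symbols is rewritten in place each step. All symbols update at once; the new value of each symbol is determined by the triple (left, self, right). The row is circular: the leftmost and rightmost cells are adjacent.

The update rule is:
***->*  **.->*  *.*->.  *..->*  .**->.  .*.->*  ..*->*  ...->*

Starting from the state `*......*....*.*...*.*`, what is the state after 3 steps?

*************.*****..
.************..******
..*************.*****

..*************.*****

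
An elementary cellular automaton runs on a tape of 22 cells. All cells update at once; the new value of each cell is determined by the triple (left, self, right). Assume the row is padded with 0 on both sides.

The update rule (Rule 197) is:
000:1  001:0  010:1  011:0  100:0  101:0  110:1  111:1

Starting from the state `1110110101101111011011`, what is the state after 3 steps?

0110010100100111001001
0010010100100011001001
1010010100101001001001

1010010100101001001001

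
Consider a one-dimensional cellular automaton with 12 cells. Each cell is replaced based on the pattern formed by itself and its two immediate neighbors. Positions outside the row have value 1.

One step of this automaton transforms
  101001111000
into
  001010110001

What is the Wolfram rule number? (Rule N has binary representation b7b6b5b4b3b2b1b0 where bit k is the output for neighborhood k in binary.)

position 6: 111 → 1  (bit 7 = 1)
position 0: 110 → 0  (bit 6 = 0)
position 1: 101 → 0  (bit 5 = 0)
position 3: 100 → 0  (bit 4 = 0)
position 5: 011 → 0  (bit 3 = 0)
position 2: 010 → 1  (bit 2 = 1)
position 4: 001 → 1  (bit 1 = 1)
position 10: 000 → 0  (bit 0 = 0)
bits b7..b0 = 10000110 = 134

134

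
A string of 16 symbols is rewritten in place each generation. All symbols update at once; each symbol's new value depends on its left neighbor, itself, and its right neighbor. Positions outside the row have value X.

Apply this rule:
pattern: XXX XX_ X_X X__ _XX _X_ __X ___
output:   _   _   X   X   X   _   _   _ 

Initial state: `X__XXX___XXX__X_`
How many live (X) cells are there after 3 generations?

generation 1: _X_X__X__X__X__X
generation 2: X_X_X__X__X__X_X
generation 3: _X_X_X__X__X__XX
count of X: 7

7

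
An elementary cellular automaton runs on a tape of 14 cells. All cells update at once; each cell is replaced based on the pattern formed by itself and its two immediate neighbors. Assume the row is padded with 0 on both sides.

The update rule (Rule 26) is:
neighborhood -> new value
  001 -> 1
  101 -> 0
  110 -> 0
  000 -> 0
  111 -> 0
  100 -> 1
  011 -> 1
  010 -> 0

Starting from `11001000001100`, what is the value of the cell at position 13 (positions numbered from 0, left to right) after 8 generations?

generation 1: 10110100011010
generation 2: 00100010110001
generation 3: 01010100101010
generation 4: 10000011000001
generation 5: 01000110100010
generation 6: 10101100010101
generation 7: 00001010100000
generation 8: 00010000010000
position 13 holds 0

0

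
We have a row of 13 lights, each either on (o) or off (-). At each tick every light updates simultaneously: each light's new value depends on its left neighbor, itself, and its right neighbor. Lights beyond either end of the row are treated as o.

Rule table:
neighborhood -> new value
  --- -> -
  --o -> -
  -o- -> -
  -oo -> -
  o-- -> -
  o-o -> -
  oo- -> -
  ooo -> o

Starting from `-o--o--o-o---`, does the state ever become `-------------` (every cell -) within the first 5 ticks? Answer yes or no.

tick 1: -------------
all cells are - at tick 1

yes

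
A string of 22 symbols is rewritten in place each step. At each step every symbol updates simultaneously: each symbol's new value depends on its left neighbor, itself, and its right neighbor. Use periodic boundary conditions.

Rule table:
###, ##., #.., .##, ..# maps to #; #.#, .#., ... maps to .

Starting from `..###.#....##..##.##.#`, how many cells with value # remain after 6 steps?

20

#####..#..#######.##..
#######.#########.####
#######.#########.####  (fixed point — unchanged through step 6)
count of #: 20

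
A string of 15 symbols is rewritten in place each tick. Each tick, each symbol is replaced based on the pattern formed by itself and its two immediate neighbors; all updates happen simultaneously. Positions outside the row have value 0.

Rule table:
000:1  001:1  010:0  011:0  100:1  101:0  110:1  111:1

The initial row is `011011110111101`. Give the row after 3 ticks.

tick 1: 101001110011100
tick 2: 000110111101111
tick 3: 111010011100111

111010011100111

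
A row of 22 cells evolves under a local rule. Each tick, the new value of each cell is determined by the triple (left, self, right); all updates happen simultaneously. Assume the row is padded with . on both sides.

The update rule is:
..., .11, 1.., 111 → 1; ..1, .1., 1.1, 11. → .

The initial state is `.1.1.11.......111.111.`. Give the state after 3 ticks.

.....1.111111.11..11.1
1111...11111..1.1.1...
111.11.1111.1......111

111.11.1111.1......111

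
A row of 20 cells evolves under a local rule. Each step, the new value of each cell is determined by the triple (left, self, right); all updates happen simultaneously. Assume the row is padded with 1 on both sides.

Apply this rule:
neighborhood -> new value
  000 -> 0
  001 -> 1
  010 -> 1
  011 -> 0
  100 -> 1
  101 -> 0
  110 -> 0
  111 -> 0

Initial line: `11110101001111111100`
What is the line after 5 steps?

01000000010111111001

00000101110000000011
10001100001000000100
01010010011100001111
01011111100010010000
01000000010111111001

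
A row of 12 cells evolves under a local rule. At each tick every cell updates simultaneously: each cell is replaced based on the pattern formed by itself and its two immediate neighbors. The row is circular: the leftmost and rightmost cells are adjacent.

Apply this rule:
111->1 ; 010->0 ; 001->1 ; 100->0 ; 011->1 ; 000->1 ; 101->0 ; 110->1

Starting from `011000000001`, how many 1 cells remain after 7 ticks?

10

tick 1: 011011111110
tick 2: 111011111110
tick 3: 111011111110  (fixed point — unchanged through tick 7)
count of 1: 10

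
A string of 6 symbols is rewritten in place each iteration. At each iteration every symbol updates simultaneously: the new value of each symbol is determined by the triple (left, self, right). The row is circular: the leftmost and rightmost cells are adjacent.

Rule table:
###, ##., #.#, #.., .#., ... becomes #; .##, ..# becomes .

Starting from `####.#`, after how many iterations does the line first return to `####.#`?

6

iteration 1: #####.
iteration 2: .#####
iteration 3: #.####
iteration 4: ##.###
iteration 5: ###.##
iteration 6: ####.#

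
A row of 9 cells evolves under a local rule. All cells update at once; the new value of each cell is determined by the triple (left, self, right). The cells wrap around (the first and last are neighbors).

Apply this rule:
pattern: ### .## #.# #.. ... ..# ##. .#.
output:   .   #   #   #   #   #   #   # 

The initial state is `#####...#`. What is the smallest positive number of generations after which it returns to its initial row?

....#####
#####...#

2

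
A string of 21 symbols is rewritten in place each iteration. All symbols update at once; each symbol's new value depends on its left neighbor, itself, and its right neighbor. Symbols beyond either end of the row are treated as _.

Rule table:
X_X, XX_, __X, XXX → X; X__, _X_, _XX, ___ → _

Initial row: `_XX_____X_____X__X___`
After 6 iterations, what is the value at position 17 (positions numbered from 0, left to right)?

_

iteration 1: X_X____X_____X__X____
iteration 2: _X____X_____X__X_____
iteration 3: X____X_____X__X______
iteration 4: ____X_____X__X_______
iteration 5: ___X_____X__X________
iteration 6: __X_____X__X_________
position 17 holds _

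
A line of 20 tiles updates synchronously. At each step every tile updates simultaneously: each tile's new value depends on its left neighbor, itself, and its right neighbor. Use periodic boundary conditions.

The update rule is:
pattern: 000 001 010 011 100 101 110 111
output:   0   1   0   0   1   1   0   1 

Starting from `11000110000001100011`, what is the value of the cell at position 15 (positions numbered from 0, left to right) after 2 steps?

step 1: 10101001000010010101
step 2: 01010110100101101010
position 15 holds 0

0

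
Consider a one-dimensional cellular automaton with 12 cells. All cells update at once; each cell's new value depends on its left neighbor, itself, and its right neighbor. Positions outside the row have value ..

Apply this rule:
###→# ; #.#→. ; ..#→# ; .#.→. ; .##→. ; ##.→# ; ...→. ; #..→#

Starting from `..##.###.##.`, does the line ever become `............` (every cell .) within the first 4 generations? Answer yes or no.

no

.#.#..##..##
#...##.###.#
.#.#.#..##..
#.....##.##.
generation 4 is #.....##.##., still not uniform .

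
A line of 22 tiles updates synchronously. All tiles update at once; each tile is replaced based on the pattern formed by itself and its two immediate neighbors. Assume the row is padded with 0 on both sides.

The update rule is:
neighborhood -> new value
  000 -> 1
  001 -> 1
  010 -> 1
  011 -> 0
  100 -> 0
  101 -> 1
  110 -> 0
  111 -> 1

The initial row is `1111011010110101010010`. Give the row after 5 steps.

0110100111001111110110
1001101010010111101000
1010011110111011011011
1110101101010100100100
0101110011111101101101

0101110011111101101101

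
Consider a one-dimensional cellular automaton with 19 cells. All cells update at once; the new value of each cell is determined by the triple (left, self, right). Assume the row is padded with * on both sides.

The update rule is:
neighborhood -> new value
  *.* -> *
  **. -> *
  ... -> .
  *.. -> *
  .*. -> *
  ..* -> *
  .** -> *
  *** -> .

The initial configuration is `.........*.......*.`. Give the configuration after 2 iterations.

**.....**.**...**..

iteration 1: *.......***.....***
iteration 2: **.....**.**...**..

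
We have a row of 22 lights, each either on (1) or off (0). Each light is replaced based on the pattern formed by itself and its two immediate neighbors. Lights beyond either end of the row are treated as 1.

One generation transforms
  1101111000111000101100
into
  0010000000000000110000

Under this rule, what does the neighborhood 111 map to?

0

At position 0 the neighborhood is 111; the next row has 0 there.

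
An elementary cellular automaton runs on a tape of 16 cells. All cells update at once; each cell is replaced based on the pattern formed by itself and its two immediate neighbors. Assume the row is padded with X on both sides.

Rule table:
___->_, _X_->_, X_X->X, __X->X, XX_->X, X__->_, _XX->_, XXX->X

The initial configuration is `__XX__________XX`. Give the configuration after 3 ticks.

XX_________X_X_X

_X_X_________X_X
X_X_________X_X_
XX_________X_X_X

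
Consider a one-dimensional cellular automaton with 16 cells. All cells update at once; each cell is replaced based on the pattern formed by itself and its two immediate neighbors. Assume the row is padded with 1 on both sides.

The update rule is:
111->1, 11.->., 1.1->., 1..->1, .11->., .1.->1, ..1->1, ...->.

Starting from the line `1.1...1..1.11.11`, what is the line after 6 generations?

generation 1: ..11.11111.....1
generation 2: 11....111.1...1.
generation 3: 1.1..1.1..11.11.
generation 4: ..1111.111......
generation 5: 11.11...1.1....1
generation 6: 1....1.11.11..1.

1....1.11.11..1.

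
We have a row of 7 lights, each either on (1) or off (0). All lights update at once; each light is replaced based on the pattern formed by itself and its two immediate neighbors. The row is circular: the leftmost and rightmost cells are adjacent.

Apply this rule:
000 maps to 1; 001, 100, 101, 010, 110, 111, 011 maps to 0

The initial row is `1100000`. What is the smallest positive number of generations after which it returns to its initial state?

generation 1: 0001110
generation 2: 1100000

2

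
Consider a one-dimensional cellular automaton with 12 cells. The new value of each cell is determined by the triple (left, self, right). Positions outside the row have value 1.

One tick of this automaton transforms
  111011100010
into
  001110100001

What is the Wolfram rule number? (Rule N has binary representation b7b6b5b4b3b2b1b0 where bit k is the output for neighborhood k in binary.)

104

position 0: 111 → 0  (bit 7 = 0)
position 2: 110 → 1  (bit 6 = 1)
position 3: 101 → 1  (bit 5 = 1)
position 7: 100 → 0  (bit 4 = 0)
position 4: 011 → 1  (bit 3 = 1)
position 10: 010 → 0  (bit 2 = 0)
position 9: 001 → 0  (bit 1 = 0)
position 8: 000 → 0  (bit 0 = 0)
bits b7..b0 = 01101000 = 104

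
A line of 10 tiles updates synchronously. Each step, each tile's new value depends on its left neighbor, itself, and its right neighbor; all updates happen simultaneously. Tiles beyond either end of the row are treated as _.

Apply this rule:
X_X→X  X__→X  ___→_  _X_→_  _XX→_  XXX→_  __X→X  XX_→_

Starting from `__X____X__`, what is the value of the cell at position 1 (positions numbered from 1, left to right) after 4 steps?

X

_X_X__X_X_
X_X_XX_X_X
_X_X__X_X_  (repeats step 1; period 2)
step 4: X_X_XX_X_X
position 1 holds X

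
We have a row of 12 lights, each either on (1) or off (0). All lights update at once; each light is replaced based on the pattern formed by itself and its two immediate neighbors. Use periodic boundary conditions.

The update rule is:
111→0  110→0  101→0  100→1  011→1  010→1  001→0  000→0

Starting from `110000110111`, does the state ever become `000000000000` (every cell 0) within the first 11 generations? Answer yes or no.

no

001000100100
001100110110
001010100101
101010110101
001010100101  (repeats generation 3; period 2)
generation 11: 001010100101
generation 11 is 001010100101, still not uniform 0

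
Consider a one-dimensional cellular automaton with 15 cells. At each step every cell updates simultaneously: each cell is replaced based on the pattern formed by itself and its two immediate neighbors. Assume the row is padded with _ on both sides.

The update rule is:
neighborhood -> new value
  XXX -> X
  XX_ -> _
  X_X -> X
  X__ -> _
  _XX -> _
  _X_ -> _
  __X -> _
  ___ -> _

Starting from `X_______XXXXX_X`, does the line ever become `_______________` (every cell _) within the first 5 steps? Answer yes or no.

_________XXX_X_
__________X_X__
___________X___
_______________
all cells are _ at step 4

yes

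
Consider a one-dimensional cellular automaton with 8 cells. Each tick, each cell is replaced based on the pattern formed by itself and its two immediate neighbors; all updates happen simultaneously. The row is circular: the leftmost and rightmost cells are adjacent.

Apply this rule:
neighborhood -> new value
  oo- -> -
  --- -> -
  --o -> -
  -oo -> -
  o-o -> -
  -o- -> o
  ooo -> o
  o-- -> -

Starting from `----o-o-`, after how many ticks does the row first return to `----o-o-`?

----o-o-

1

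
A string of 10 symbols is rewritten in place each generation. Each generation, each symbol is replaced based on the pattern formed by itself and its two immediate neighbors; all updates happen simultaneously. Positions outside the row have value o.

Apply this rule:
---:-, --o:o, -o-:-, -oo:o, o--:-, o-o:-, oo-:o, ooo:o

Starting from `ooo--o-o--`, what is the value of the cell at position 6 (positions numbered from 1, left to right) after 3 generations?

-

generation 1: ooo-o----o
generation 2: ooo-----oo
generation 3: ooo----ooo
position 6 holds -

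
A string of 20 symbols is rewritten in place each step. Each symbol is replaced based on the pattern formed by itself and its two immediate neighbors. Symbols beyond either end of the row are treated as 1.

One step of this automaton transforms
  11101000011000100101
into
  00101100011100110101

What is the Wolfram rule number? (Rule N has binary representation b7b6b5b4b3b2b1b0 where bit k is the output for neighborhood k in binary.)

position 0: 111 → 0  (bit 7 = 0)
position 2: 110 → 1  (bit 6 = 1)
position 3: 101 → 0  (bit 5 = 0)
position 5: 100 → 1  (bit 4 = 1)
position 9: 011 → 1  (bit 3 = 1)
position 4: 010 → 1  (bit 2 = 1)
position 8: 001 → 0  (bit 1 = 0)
position 6: 000 → 0  (bit 0 = 0)
bits b7..b0 = 01011100 = 92

92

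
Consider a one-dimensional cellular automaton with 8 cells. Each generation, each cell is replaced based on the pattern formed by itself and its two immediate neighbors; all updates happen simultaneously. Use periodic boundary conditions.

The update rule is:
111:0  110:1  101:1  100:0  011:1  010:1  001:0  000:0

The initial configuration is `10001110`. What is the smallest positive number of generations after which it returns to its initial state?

2

generation 1: 10001011
generation 2: 10001110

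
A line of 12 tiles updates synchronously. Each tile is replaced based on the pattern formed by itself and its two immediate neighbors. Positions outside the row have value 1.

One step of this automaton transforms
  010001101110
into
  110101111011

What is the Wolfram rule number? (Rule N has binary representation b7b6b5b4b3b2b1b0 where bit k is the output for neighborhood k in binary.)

position 9: 111 → 0  (bit 7 = 0)
position 6: 110 → 1  (bit 6 = 1)
position 0: 101 → 1  (bit 5 = 1)
position 2: 100 → 0  (bit 4 = 0)
position 5: 011 → 1  (bit 3 = 1)
position 1: 010 → 1  (bit 2 = 1)
position 4: 001 → 0  (bit 1 = 0)
position 3: 000 → 1  (bit 0 = 1)
bits b7..b0 = 01101101 = 109

109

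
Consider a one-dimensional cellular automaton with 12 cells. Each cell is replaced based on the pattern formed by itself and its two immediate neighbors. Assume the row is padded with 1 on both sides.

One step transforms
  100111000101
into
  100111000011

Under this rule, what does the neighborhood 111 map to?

1

At position 4 the neighborhood is 111; the next row has 1 there.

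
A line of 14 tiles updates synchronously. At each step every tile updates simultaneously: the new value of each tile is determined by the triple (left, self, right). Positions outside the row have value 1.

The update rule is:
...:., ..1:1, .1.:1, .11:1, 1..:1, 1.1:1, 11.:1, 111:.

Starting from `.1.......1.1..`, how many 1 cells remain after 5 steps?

111.....111111
..11...11.....
11111.1111...1
....111..11.11
1..11.1111111.
count of 1: 10

10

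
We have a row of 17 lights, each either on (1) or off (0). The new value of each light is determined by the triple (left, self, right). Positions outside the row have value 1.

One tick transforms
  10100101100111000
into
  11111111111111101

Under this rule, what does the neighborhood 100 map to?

At position 3 the neighborhood is 100; the next row has 1 there.

1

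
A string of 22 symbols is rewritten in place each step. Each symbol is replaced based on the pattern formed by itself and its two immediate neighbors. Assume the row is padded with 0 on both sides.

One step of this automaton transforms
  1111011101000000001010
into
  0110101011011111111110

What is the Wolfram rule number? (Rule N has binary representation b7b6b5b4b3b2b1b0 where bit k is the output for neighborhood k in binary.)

167

position 1: 111 → 1  (bit 7 = 1)
position 3: 110 → 0  (bit 6 = 0)
position 4: 101 → 1  (bit 5 = 1)
position 10: 100 → 0  (bit 4 = 0)
position 0: 011 → 0  (bit 3 = 0)
position 9: 010 → 1  (bit 2 = 1)
position 17: 001 → 1  (bit 1 = 1)
position 11: 000 → 1  (bit 0 = 1)
bits b7..b0 = 10100111 = 167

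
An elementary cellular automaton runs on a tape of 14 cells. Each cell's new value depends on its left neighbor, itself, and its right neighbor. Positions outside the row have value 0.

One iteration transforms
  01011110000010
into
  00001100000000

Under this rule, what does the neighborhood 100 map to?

0

At position 7 the neighborhood is 100; the next row has 0 there.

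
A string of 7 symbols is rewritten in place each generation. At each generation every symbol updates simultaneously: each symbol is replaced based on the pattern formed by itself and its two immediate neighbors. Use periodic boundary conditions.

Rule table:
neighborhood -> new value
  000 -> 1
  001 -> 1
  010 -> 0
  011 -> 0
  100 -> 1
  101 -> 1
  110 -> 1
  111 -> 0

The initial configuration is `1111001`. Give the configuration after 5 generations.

generation 1: 0001110
generation 2: 1110011
generation 3: 0011100
generation 4: 1100111
generation 5: 0111000

0111000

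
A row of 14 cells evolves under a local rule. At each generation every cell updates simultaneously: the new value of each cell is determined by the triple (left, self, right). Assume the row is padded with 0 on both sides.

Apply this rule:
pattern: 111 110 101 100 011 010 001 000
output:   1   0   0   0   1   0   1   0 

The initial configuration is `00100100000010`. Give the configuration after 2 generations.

generation 1: 01001000000100
generation 2: 10010000001000

10010000001000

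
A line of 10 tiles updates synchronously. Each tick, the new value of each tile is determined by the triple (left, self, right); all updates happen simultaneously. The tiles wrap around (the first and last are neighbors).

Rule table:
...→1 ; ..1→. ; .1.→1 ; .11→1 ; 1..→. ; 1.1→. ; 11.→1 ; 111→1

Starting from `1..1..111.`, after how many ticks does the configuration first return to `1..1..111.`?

1

1..1..111.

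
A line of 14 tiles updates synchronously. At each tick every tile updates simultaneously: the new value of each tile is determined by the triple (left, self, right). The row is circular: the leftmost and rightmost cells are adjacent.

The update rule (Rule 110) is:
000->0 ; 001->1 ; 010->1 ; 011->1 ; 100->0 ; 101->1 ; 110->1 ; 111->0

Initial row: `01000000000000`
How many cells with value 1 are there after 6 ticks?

11000000000000
11000000000001
01000000000011
11000000000111
01000000001100
11000000011100
count of 1: 5

5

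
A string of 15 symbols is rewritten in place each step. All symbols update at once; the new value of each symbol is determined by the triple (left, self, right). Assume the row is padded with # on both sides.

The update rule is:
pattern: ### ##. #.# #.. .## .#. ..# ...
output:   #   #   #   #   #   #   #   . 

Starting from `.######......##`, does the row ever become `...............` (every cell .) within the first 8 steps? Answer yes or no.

step 1: ########....###
step 2: #########..####
step 3: ###############
step 4: ###############  (fixed point — unchanged through step 8)
step 8 is ###############, still not uniform .

no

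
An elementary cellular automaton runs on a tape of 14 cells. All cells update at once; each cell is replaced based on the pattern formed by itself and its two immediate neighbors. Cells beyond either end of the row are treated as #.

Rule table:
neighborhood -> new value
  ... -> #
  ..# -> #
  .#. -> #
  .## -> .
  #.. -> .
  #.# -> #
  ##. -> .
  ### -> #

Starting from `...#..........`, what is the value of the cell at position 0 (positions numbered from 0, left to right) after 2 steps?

#

.###.#########
#.#.#.########
position 0 holds #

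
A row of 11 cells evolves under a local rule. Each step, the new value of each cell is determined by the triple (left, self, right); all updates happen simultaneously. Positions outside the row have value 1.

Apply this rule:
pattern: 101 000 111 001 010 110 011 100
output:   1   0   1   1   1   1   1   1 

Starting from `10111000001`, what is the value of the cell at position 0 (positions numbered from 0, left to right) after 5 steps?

step 1: 11111100011
step 2: 11111110111
step 3: 11111111111
step 4: 11111111111  (fixed point — unchanged through step 5)
position 0 holds 1

1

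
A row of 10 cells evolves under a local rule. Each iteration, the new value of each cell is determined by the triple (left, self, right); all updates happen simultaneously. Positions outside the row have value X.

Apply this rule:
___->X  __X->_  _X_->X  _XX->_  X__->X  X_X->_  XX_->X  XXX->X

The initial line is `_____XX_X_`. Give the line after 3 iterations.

XXXXX_X_X_

iteration 1: XXXX__X_X_
iteration 2: XXXXX_X_X_
iteration 3: XXXXX_X_X_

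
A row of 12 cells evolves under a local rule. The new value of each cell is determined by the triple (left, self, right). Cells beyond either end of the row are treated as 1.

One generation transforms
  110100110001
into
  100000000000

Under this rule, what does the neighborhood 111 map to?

1

At position 0 the neighborhood is 111; the next row has 1 there.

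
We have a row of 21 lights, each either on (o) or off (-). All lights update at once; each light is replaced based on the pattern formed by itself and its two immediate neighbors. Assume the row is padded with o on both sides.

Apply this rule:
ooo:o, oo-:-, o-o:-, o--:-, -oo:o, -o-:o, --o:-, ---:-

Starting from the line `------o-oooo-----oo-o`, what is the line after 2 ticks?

------o-ooo------o--o
------o-oo-------o--o

------o-oo-------o--o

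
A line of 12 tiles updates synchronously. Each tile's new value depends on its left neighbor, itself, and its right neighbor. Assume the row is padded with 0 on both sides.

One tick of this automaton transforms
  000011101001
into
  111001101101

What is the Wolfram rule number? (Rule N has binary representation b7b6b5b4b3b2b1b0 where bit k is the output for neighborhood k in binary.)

213

position 5: 111 → 1  (bit 7 = 1)
position 6: 110 → 1  (bit 6 = 1)
position 7: 101 → 0  (bit 5 = 0)
position 9: 100 → 1  (bit 4 = 1)
position 4: 011 → 0  (bit 3 = 0)
position 8: 010 → 1  (bit 2 = 1)
position 3: 001 → 0  (bit 1 = 0)
position 0: 000 → 1  (bit 0 = 1)
bits b7..b0 = 11010101 = 213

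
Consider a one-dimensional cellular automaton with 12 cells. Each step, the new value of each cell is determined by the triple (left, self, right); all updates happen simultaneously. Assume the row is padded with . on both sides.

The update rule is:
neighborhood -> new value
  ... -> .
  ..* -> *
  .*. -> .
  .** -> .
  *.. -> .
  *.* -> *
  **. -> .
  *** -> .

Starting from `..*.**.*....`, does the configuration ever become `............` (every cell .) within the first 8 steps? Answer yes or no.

.*.*..*.....
*.*..*......
.*..*.......
*..*........
..*.........
.*..........
*...........
............
all cells are . at step 8

yes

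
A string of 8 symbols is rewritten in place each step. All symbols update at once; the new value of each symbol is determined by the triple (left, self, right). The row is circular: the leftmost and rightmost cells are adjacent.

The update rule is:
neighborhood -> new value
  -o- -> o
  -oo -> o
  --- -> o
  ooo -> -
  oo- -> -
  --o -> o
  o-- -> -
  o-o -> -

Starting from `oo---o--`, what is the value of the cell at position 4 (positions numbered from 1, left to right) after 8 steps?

-

o--ooo-o
--oo---o
-oo--ooo
-o--oo--
oo-oo--o
---o--oo
-ooo-oo-
oo---o--
position 4 holds -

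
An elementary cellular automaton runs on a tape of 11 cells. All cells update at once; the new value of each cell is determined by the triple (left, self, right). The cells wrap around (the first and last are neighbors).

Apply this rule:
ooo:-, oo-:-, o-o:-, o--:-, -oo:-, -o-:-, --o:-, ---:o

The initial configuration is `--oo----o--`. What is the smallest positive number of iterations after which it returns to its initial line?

2

o----oo---o
--oo----o--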